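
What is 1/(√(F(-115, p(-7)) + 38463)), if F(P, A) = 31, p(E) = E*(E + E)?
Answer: √38494/38494 ≈ 0.0050969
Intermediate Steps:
p(E) = 2*E² (p(E) = E*(2*E) = 2*E²)
1/(√(F(-115, p(-7)) + 38463)) = 1/(√(31 + 38463)) = 1/(√38494) = √38494/38494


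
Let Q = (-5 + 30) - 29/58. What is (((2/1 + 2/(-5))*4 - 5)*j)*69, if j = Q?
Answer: 23667/10 ≈ 2366.7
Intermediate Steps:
Q = 49/2 (Q = 25 - 29*1/58 = 25 - ½ = 49/2 ≈ 24.500)
j = 49/2 ≈ 24.500
(((2/1 + 2/(-5))*4 - 5)*j)*69 = (((2/1 + 2/(-5))*4 - 5)*(49/2))*69 = (((2*1 + 2*(-⅕))*4 - 5)*(49/2))*69 = (((2 - ⅖)*4 - 5)*(49/2))*69 = (((8/5)*4 - 5)*(49/2))*69 = ((32/5 - 5)*(49/2))*69 = ((7/5)*(49/2))*69 = (343/10)*69 = 23667/10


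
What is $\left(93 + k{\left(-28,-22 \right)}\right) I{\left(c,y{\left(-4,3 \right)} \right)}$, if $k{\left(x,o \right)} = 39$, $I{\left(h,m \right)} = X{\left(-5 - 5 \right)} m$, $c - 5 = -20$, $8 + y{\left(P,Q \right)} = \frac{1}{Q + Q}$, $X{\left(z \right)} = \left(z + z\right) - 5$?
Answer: $25850$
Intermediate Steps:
$X{\left(z \right)} = -5 + 2 z$ ($X{\left(z \right)} = 2 z - 5 = -5 + 2 z$)
$y{\left(P,Q \right)} = -8 + \frac{1}{2 Q}$ ($y{\left(P,Q \right)} = -8 + \frac{1}{Q + Q} = -8 + \frac{1}{2 Q}$)
$c = -15$ ($c = 5 - 20 = -15$)
$I{\left(h,m \right)} = - 25 m$ ($I{\left(h,m \right)} = \left(-5 + 2 \left(-5 - 5\right)\right) m = \left(-5 + 2 \left(-10\right)\right) m = \left(-5 - 20\right) m = - 25 m$)
$\left(93 + k{\left(-28,-22 \right)}\right) I{\left(c,y{\left(-4,3 \right)} \right)} = \left(93 + 39\right) \left(- 25 \left(-8 + \frac{1}{2 \cdot 3}\right)\right) = 132 \left(- 25 \left(-8 + \frac{1}{2} \cdot \frac{1}{3}\right)\right) = 132 \left(- 25 \left(-8 + \frac{1}{6}\right)\right) = 132 \left(\left(-25\right) \left(- \frac{47}{6}\right)\right) = 132 \cdot \frac{1175}{6} = 25850$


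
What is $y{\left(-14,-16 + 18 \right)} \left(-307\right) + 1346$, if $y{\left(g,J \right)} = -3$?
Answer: $2267$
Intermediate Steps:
$y{\left(-14,-16 + 18 \right)} \left(-307\right) + 1346 = \left(-3\right) \left(-307\right) + 1346 = 921 + 1346 = 2267$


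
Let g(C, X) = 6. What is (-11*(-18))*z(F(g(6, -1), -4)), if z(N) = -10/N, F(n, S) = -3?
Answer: 660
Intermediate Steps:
(-11*(-18))*z(F(g(6, -1), -4)) = (-11*(-18))*(-10/(-3)) = 198*(-10*(-⅓)) = 198*(10/3) = 660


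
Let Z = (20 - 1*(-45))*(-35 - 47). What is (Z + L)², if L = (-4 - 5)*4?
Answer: 28793956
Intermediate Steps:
L = -36 (L = -9*4 = -36)
Z = -5330 (Z = (20 + 45)*(-82) = 65*(-82) = -5330)
(Z + L)² = (-5330 - 36)² = (-5366)² = 28793956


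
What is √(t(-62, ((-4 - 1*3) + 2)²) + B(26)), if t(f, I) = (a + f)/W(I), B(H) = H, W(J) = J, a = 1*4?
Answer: 4*√37/5 ≈ 4.8662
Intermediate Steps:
a = 4
t(f, I) = (4 + f)/I
√(t(-62, ((-4 - 1*3) + 2)²) + B(26)) = √((4 - 62)/(((-4 - 1*3) + 2)²) + 26) = √(-58/((-4 - 3) + 2)² + 26) = √(-58/(-7 + 2)² + 26) = √(-58/(-5)² + 26) = √(-58/25 + 26) = √(592/25) = 4*√37/5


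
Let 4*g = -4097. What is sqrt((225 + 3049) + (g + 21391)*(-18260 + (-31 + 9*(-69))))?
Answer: I*sqrt(385172702) ≈ 19626.0*I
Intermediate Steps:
g = -4097/4 (g = (1/4)*(-4097) = -4097/4 ≈ -1024.3)
sqrt((225 + 3049) + (g + 21391)*(-18260 + (-31 + 9*(-69)))) = sqrt((225 + 3049) + (-4097/4 + 21391)*(-18260 + (-31 + 9*(-69)))) = sqrt(3274 + 81467*(-18260 + (-31 - 621))/4) = sqrt(3274 + 81467*(-18260 - 652)/4) = sqrt(3274 + (81467/4)*(-18912)) = sqrt(3274 - 385175976) = sqrt(-385172702) = I*sqrt(385172702)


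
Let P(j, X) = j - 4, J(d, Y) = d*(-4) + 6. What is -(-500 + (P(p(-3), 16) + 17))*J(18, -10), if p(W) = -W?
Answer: -31944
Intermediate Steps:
J(d, Y) = 6 - 4*d (J(d, Y) = -4*d + 6 = 6 - 4*d)
P(j, X) = -4 + j
-(-500 + (P(p(-3), 16) + 17))*J(18, -10) = -(-500 + ((-4 - 1*(-3)) + 17))*(6 - 4*18) = -(-500 + ((-4 + 3) + 17))*(6 - 72) = -(-500 + (-1 + 17))*(-66) = -(-500 + 16)*(-66) = -(-484)*(-66) = -1*31944 = -31944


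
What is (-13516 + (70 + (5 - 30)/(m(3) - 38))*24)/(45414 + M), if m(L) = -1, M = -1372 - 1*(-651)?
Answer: -153668/581009 ≈ -0.26448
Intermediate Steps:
M = -721 (M = -1372 + 651 = -721)
(-13516 + (70 + (5 - 30)/(m(3) - 38))*24)/(45414 + M) = (-13516 + (70 + (5 - 30)/(-1 - 38))*24)/(45414 - 721) = (-13516 + (70 - 25/(-39))*24)/44693 = (-13516 + (70 - 25*(-1/39))*24)*(1/44693) = (-13516 + (70 + 25/39)*24)*(1/44693) = (-13516 + (2755/39)*24)*(1/44693) = (-13516 + 22040/13)*(1/44693) = -153668/13*1/44693 = -153668/581009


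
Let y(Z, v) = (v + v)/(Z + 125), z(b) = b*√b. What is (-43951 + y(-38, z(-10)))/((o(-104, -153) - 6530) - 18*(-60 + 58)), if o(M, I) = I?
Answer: 43951/6647 + 20*I*√10/578289 ≈ 6.6122 + 0.00010937*I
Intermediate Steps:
z(b) = b^(3/2)
y(Z, v) = 2*v/(125 + Z) (y(Z, v) = (2*v)/(125 + Z) = 2*v/(125 + Z))
(-43951 + y(-38, z(-10)))/((o(-104, -153) - 6530) - 18*(-60 + 58)) = (-43951 + 2*(-10)^(3/2)/(125 - 38))/((-153 - 6530) - 18*(-60 + 58)) = (-43951 + 2*(-10*I*√10)/87)/(-6683 - 18*(-2)) = (-43951 + 2*(-10*I*√10)*(1/87))/(-6683 + 36) = (-43951 - 20*I*√10/87)/(-6647) = (-43951 - 20*I*√10/87)*(-1/6647) = 43951/6647 + 20*I*√10/578289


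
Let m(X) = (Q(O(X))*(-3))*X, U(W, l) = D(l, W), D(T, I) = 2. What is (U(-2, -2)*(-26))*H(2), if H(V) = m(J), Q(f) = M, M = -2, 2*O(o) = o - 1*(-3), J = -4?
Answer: 1248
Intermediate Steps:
U(W, l) = 2
O(o) = 3/2 + o/2 (O(o) = (o - 1*(-3))/2 = (o + 3)/2 = (3 + o)/2 = 3/2 + o/2)
Q(f) = -2
m(X) = 6*X (m(X) = (-2*(-3))*X = 6*X)
H(V) = -24 (H(V) = 6*(-4) = -24)
(U(-2, -2)*(-26))*H(2) = (2*(-26))*(-24) = -52*(-24) = 1248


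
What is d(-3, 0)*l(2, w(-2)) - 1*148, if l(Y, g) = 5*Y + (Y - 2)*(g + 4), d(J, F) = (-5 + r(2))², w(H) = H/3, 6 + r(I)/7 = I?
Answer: 10742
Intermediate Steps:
r(I) = -42 + 7*I
w(H) = H/3 (w(H) = H*(⅓) = H/3)
d(J, F) = 1089 (d(J, F) = (-5 + (-42 + 7*2))² = (-5 + (-42 + 14))² = (-5 - 28)² = (-33)² = 1089)
l(Y, g) = 5*Y + (-2 + Y)*(4 + g)
d(-3, 0)*l(2, w(-2)) - 1*148 = 1089*(-8 - 2*(-2)/3 + 9*2 + 2*((⅓)*(-2))) - 1*148 = 1089*(-8 - 2*(-⅔) + 18 + 2*(-⅔)) - 148 = 1089*(-8 + 4/3 + 18 - 4/3) - 148 = 1089*10 - 148 = 10890 - 148 = 10742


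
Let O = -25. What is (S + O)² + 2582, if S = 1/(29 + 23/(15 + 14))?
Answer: 2392760713/746496 ≈ 3205.3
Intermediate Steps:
S = 29/864 (S = 1/(29 + 23/29) = 1/(864/29) = 29/864 ≈ 0.033565)
(S + O)² + 2582 = (29/864 - 25)² + 2582 = (-21571/864)² + 2582 = 465308041/746496 + 2582 = 2392760713/746496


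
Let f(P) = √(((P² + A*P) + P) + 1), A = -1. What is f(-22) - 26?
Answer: -26 + √485 ≈ -3.9773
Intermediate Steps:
f(P) = √(1 + P²) (f(P) = √(((P² - P) + P) + 1) = √(P² + 1) = √(1 + P²))
f(-22) - 26 = √(1 + (-22)²) - 26 = √(1 + 484) - 26 = √485 - 26 = -26 + √485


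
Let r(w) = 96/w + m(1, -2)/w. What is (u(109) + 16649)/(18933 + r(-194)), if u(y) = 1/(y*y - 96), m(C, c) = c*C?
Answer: 9516110601/10821305195 ≈ 0.87939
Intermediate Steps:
m(C, c) = C*c
r(w) = 94/w (r(w) = 96/w + (1*(-2))/w = 96/w - 2/w = 94/w)
u(y) = 1/(-96 + y**2) (u(y) = 1/(y**2 - 96) = 1/(-96 + y**2))
(u(109) + 16649)/(18933 + r(-194)) = (1/(-96 + 109**2) + 16649)/(18933 + 94/(-194)) = (1/(-96 + 11881) + 16649)/(18933 + 94*(-1/194)) = (1/11785 + 16649)/(18933 - 47/97) = (1/11785 + 16649)/(1836454/97) = (196208466/11785)*(97/1836454) = 9516110601/10821305195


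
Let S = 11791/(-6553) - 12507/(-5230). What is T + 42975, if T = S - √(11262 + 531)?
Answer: 1472867656691/34272190 - √11793 ≈ 42867.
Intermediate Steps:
S = 20291441/34272190 (S = 11791*(-1/6553) - 12507*(-1/5230) = -11791/6553 + 12507/5230 = 20291441/34272190 ≈ 0.59207)
T = 20291441/34272190 - √11793 (T = 20291441/34272190 - √(11262 + 531) = 20291441/34272190 - √11793 ≈ -108.00)
T + 42975 = (20291441/34272190 - √11793) + 42975 = 1472867656691/34272190 - √11793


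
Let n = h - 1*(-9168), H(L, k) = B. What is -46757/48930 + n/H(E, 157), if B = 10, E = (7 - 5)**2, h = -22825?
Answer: -33435229/24465 ≈ -1366.7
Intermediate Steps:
E = 4 (E = 2**2 = 4)
H(L, k) = 10
n = -13657 (n = -22825 - 1*(-9168) = -22825 + 9168 = -13657)
-46757/48930 + n/H(E, 157) = -46757/48930 - 13657/10 = -33435229/24465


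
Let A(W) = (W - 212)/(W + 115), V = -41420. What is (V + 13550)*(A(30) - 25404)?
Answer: 20533289388/29 ≈ 7.0804e+8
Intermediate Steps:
A(W) = (-212 + W)/(115 + W)
(V + 13550)*(A(30) - 25404) = (-41420 + 13550)*((-212 + 30)/(115 + 30) - 25404) = -27870*(-182/145 - 25404) = -27870*(-3683762/145) = 20533289388/29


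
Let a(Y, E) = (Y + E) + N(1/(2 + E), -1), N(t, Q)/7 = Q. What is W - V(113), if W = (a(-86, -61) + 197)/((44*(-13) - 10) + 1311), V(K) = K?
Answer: -82334/729 ≈ -112.94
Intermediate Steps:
N(t, Q) = 7*Q
a(Y, E) = -7 + E + Y (a(Y, E) = (Y + E) + 7*(-1) = (E + Y) - 7 = -7 + E + Y)
W = 43/729 (W = ((-7 - 61 - 86) + 197)/((44*(-13) - 10) + 1311) = (-154 + 197)/((-572 - 10) + 1311) = 43/(-582 + 1311) = 43/729 ≈ 0.058985)
W - V(113) = 43/729 - 1*113 = 43/729 - 113 = -82334/729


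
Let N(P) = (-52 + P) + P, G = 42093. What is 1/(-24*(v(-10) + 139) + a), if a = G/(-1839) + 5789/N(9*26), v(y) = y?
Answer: -255008/791793007 ≈ -0.00032206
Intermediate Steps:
N(P) = -52 + 2*P
a = -2288239/255008 (a = 42093/(-1839) + 5789/(-52 + 2*(9*26)) = 42093*(-1/1839) + 5789/(-52 + 2*234) = -14031/613 + 5789/(-52 + 468) = -14031/613 + 5789/416 = -2288239/255008 ≈ -8.9732)
1/(-24*(v(-10) + 139) + a) = 1/(-24*(-10 + 139) - 2288239/255008) = 1/(-24*129 - 2288239/255008) = 1/(-3096 - 2288239/255008) = 1/(-791793007/255008) = -255008/791793007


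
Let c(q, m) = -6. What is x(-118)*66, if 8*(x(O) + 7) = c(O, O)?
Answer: -1023/2 ≈ -511.50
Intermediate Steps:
x(O) = -31/4 (x(O) = -7 + (⅛)*(-6) = -7 - ¾ = -31/4)
x(-118)*66 = -31/4*66 = -1023/2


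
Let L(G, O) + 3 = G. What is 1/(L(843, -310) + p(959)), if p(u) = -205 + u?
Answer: 1/1594 ≈ 0.00062735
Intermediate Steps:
L(G, O) = -3 + G
1/(L(843, -310) + p(959)) = 1/((-3 + 843) + (-205 + 959)) = 1/(840 + 754) = 1/1594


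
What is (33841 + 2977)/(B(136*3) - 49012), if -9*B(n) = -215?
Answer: -331362/440893 ≈ -0.75157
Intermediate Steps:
B(n) = 215/9 (B(n) = -⅑*(-215) = 215/9)
(33841 + 2977)/(B(136*3) - 49012) = (33841 + 2977)/(215/9 - 49012) = 36818/(-440893/9) = 36818*(-9/440893) = -331362/440893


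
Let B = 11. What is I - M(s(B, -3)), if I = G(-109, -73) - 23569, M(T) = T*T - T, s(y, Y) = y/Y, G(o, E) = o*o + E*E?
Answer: -57385/9 ≈ -6376.1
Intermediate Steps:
G(o, E) = E² + o² (G(o, E) = o² + E² = E² + o²)
M(T) = T² - T
I = -6359 (I = ((-73)² + (-109)²) - 23569 = (5329 + 11881) - 23569 = 17210 - 23569 = -6359)
I - M(s(B, -3)) = -6359 - 11/(-3)*(-1 + 11/(-3)) = -6359 - 11*(-⅓)*(-1 + 11*(-⅓)) = -6359 - (-11)*(-1 - 11/3)/3 = -6359 - (-11)*(-14)/(3*3) = -6359 - 1*154/9 = -6359 - 154/9 = -57385/9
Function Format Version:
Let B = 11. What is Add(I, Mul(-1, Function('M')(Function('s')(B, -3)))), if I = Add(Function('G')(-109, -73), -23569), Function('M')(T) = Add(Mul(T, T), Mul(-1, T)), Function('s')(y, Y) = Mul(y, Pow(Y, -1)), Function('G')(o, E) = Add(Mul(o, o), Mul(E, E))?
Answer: Rational(-57385, 9) ≈ -6376.1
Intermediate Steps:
Function('G')(o, E) = Add(Pow(E, 2), Pow(o, 2)) (Function('G')(o, E) = Add(Pow(o, 2), Pow(E, 2)) = Add(Pow(E, 2), Pow(o, 2)))
Function('M')(T) = Add(Pow(T, 2), Mul(-1, T))
I = -6359 (I = Add(Add(Pow(-73, 2), Pow(-109, 2)), -23569) = Add(Add(5329, 11881), -23569) = Add(17210, -23569) = -6359)
Add(I, Mul(-1, Function('M')(Function('s')(B, -3)))) = Add(-6359, Mul(-1, Mul(Mul(11, Pow(-3, -1)), Add(-1, Mul(11, Pow(-3, -1)))))) = Add(-6359, Mul(-1, Mul(Mul(11, Rational(-1, 3)), Add(-1, Mul(11, Rational(-1, 3)))))) = Add(-6359, Mul(-1, Mul(Rational(-11, 3), Add(-1, Rational(-11, 3))))) = Add(-6359, Mul(-1, Mul(Rational(-11, 3), Rational(-14, 3)))) = Add(-6359, Mul(-1, Rational(154, 9))) = Add(-6359, Rational(-154, 9)) = Rational(-57385, 9)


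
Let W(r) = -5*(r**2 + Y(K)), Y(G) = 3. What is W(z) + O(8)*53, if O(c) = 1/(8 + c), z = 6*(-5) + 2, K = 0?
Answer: -62907/16 ≈ -3931.7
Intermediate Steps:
z = -28 (z = -30 + 2 = -28)
W(r) = -15 - 5*r**2 (W(r) = -5*(r**2 + 3) = -5*(3 + r**2) = -15 - 5*r**2)
W(z) + O(8)*53 = (-15 - 5*(-28)**2) + 53/(8 + 8) = (-15 - 5*784) + 53/16 = (-15 - 3920) + (1/16)*53 = -3935 + 53/16 = -62907/16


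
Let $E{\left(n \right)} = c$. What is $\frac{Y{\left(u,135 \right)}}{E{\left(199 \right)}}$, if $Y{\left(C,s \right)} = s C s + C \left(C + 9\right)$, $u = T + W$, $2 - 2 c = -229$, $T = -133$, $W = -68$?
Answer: $- \frac{2416422}{77} \approx -31382.0$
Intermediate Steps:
$c = \frac{231}{2}$ ($c = 1 - - \frac{229}{2} = 1 + \frac{229}{2} = \frac{231}{2} \approx 115.5$)
$E{\left(n \right)} = \frac{231}{2}$
$u = -201$ ($u = -133 - 68 = -201$)
$Y{\left(C,s \right)} = C s^{2} + C \left(9 + C\right)$ ($Y{\left(C,s \right)} = C s s + C \left(9 + C\right) = C s^{2} + C \left(9 + C\right)$)
$\frac{Y{\left(u,135 \right)}}{E{\left(199 \right)}} = \frac{\left(-201\right) \left(9 - 201 + 135^{2}\right)}{\frac{231}{2}} = - 201 \left(9 - 201 + 18225\right) \frac{2}{231} = \left(-201\right) 18033 \cdot \frac{2}{231} = \left(-3624633\right) \frac{2}{231} = - \frac{2416422}{77}$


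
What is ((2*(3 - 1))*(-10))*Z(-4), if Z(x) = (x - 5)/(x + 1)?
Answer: -120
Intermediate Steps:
Z(x) = (-5 + x)/(1 + x)
((2*(3 - 1))*(-10))*Z(-4) = ((2*(3 - 1))*(-10))*((-5 - 4)/(1 - 4)) = ((2*2)*(-10))*(-9/(-3)) = (4*(-10))*(-⅓*(-9)) = -40*3 = -120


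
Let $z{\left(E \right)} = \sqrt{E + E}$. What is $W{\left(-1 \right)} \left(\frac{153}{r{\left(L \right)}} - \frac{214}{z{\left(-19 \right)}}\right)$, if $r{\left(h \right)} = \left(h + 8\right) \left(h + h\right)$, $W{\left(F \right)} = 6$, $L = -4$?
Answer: $- \frac{459}{16} + \frac{642 i \sqrt{38}}{19} \approx -28.688 + 208.29 i$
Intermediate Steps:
$z{\left(E \right)} = \sqrt{2} \sqrt{E}$ ($z{\left(E \right)} = \sqrt{2 E} = \sqrt{2} \sqrt{E}$)
$r{\left(h \right)} = 2 h \left(8 + h\right)$ ($r{\left(h \right)} = \left(8 + h\right) 2 h = 2 h \left(8 + h\right)$)
$W{\left(-1 \right)} \left(\frac{153}{r{\left(L \right)}} - \frac{214}{z{\left(-19 \right)}}\right) = 6 \left(\frac{153}{2 \left(-4\right) \left(8 - 4\right)} - \frac{214}{\sqrt{2} \sqrt{-19}}\right) = 6 \left(\frac{153}{2 \left(-4\right) 4} - \frac{214}{\sqrt{2} i \sqrt{19}}\right) = 6 \left(\frac{153}{-32} - \frac{214}{i \sqrt{38}}\right) = 6 \left(153 \left(- \frac{1}{32}\right) - 214 \left(- \frac{i \sqrt{38}}{38}\right)\right) = 6 \left(- \frac{153}{32} + \frac{107 i \sqrt{38}}{19}\right) = - \frac{459}{16} + \frac{642 i \sqrt{38}}{19}$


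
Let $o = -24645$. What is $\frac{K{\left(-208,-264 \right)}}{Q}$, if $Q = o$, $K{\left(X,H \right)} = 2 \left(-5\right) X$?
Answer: $- \frac{416}{4929} \approx -0.084399$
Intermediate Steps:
$K{\left(X,H \right)} = - 10 X$
$Q = -24645$
$\frac{K{\left(-208,-264 \right)}}{Q} = \frac{\left(-10\right) \left(-208\right)}{-24645} = 2080 \left(- \frac{1}{24645}\right) = - \frac{416}{4929}$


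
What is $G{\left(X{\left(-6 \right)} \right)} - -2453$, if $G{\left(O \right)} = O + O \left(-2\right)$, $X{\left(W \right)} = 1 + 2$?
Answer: $2450$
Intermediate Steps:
$X{\left(W \right)} = 3$
$G{\left(O \right)} = - O$ ($G{\left(O \right)} = O - 2 O = - O$)
$G{\left(X{\left(-6 \right)} \right)} - -2453 = \left(-1\right) 3 - -2453 = -3 + 2453 = 2450$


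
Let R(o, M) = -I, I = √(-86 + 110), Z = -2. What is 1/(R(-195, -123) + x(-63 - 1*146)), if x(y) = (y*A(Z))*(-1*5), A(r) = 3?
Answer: 1045/3276067 + 2*√6/9828201 ≈ 0.00031948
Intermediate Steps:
I = 2*√6 (I = √24 = 2*√6 ≈ 4.8990)
R(o, M) = -2*√6
x(y) = -15*y (x(y) = (y*3)*(-1*5) = (3*y)*(-5) = -15*y)
1/(R(-195, -123) + x(-63 - 1*146)) = 1/(-2*√6 - 15*(-63 - 1*146)) = 1/(-2*√6 - 15*(-63 - 146)) = 1/(-2*√6 - 15*(-209)) = 1/(-2*√6 + 3135) = 1/(3135 - 2*√6)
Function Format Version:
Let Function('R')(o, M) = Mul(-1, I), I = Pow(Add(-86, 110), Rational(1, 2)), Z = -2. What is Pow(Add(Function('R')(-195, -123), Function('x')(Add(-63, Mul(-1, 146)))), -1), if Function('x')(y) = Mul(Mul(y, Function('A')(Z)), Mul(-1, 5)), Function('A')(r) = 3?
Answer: Add(Rational(1045, 3276067), Mul(Rational(2, 9828201), Pow(6, Rational(1, 2)))) ≈ 0.00031948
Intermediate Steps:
I = Mul(2, Pow(6, Rational(1, 2))) (I = Pow(24, Rational(1, 2)) = Mul(2, Pow(6, Rational(1, 2))) ≈ 4.8990)
Function('R')(o, M) = Mul(-2, Pow(6, Rational(1, 2))) (Function('R')(o, M) = Mul(-1, Mul(2, Pow(6, Rational(1, 2)))) = Mul(-2, Pow(6, Rational(1, 2))))
Function('x')(y) = Mul(-15, y) (Function('x')(y) = Mul(Mul(y, 3), Mul(-1, 5)) = Mul(Mul(3, y), -5) = Mul(-15, y))
Pow(Add(Function('R')(-195, -123), Function('x')(Add(-63, Mul(-1, 146)))), -1) = Pow(Add(Mul(-2, Pow(6, Rational(1, 2))), Mul(-15, Add(-63, Mul(-1, 146)))), -1) = Pow(Add(Mul(-2, Pow(6, Rational(1, 2))), Mul(-15, Add(-63, -146))), -1) = Pow(Add(Mul(-2, Pow(6, Rational(1, 2))), Mul(-15, -209)), -1) = Pow(Add(Mul(-2, Pow(6, Rational(1, 2))), 3135), -1) = Pow(Add(3135, Mul(-2, Pow(6, Rational(1, 2)))), -1)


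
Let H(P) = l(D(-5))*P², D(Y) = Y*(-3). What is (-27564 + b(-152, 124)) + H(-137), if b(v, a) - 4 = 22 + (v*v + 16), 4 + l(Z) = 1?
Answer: -60725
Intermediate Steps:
D(Y) = -3*Y
l(Z) = -3 (l(Z) = -4 + 1 = -3)
H(P) = -3*P²
b(v, a) = 42 + v² (b(v, a) = 4 + (22 + (v*v + 16)) = 4 + (22 + (v² + 16)) = 4 + (22 + (16 + v²)) = 4 + (38 + v²) = 42 + v²)
(-27564 + b(-152, 124)) + H(-137) = (-27564 + (42 + (-152)²)) - 3*(-137)² = (-27564 + (42 + 23104)) - 3*18769 = (-27564 + 23146) - 56307 = -4418 - 56307 = -60725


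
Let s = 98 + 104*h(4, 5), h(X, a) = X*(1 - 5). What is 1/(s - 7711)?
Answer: -1/9277 ≈ -0.00010779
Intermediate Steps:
h(X, a) = -4*X (h(X, a) = X*(-4) = -4*X)
s = -1566 (s = 98 + 104*(-4*4) = 98 + 104*(-16) = 98 - 1664 = -1566)
1/(s - 7711) = 1/(-1566 - 7711) = 1/(-9277) = -1/9277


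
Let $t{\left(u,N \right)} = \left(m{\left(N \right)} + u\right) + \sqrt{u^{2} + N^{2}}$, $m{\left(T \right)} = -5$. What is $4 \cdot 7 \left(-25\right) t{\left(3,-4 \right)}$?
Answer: $-2100$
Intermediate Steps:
$t{\left(u,N \right)} = -5 + u + \sqrt{N^{2} + u^{2}}$ ($t{\left(u,N \right)} = \left(-5 + u\right) + \sqrt{u^{2} + N^{2}} = \left(-5 + u\right) + \sqrt{N^{2} + u^{2}} = -5 + u + \sqrt{N^{2} + u^{2}}$)
$4 \cdot 7 \left(-25\right) t{\left(3,-4 \right)} = 4 \cdot 7 \left(-25\right) \left(-5 + 3 + \sqrt{\left(-4\right)^{2} + 3^{2}}\right) = 28 \left(-25\right) \left(-5 + 3 + \sqrt{16 + 9}\right) = - 700 \left(-5 + 3 + \sqrt{25}\right) = - 700 \left(-5 + 3 + 5\right) = \left(-700\right) 3 = -2100$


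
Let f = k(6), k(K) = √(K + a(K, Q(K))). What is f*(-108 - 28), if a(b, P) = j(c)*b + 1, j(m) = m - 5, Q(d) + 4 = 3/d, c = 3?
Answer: -136*I*√5 ≈ -304.11*I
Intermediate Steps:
Q(d) = -4 + 3/d
j(m) = -5 + m
a(b, P) = 1 - 2*b (a(b, P) = (-5 + 3)*b + 1 = -2*b + 1 = 1 - 2*b)
k(K) = √(1 - K) (k(K) = √(K + (1 - 2*K)) = √(1 - K))
f = I*√5 (f = √(1 - 1*6) = √(1 - 6) = √(-5) = I*√5 ≈ 2.2361*I)
f*(-108 - 28) = (I*√5)*(-108 - 28) = (I*√5)*(-136) = -136*I*√5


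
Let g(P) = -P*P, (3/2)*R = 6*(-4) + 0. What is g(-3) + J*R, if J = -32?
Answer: 503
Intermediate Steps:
R = -16 (R = 2*(6*(-4) + 0)/3 = 2*(-24 + 0)/3 = (2/3)*(-24) = -16)
g(P) = -P**2
g(-3) + J*R = -1*(-3)**2 - 32*(-16) = -1*9 + 512 = -9 + 512 = 503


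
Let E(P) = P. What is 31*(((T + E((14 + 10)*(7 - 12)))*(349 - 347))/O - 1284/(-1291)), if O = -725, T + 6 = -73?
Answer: 44786258/935975 ≈ 47.850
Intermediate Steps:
T = -79 (T = -6 - 73 = -79)
31*(((T + E((14 + 10)*(7 - 12)))*(349 - 347))/O - 1284/(-1291)) = 31*(((-79 + (14 + 10)*(7 - 12))*(349 - 347))/(-725) - 1284/(-1291)) = 31*(((-79 + 24*(-5))*2)*(-1/725) - 1284*(-1/1291)) = 31*(((-79 - 120)*2)*(-1/725) + 1284/1291) = 31*(-199*2*(-1/725) + 1284/1291) = 31*(-398*(-1/725) + 1284/1291) = 31*(398/725 + 1284/1291) = 31*(1444718/935975) = 44786258/935975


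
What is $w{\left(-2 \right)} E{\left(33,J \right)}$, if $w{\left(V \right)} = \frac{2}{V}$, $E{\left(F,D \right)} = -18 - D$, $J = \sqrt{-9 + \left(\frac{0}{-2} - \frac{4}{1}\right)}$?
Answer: $18 + i \sqrt{13} \approx 18.0 + 3.6056 i$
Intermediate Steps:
$J = i \sqrt{13}$ ($J = \sqrt{-9 + \left(0 \left(- \frac{1}{2}\right) - 4\right)} = \sqrt{-9 + \left(0 - 4\right)} = \sqrt{-9 - 4} = \sqrt{-13} = i \sqrt{13} \approx 3.6056 i$)
$w{\left(-2 \right)} E{\left(33,J \right)} = \frac{2}{-2} \left(-18 - i \sqrt{13}\right) = 2 \left(- \frac{1}{2}\right) \left(-18 - i \sqrt{13}\right) = - (-18 - i \sqrt{13}) = 18 + i \sqrt{13}$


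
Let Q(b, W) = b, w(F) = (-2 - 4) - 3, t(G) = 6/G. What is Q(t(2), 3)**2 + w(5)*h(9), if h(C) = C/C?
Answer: 0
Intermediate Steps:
h(C) = 1
w(F) = -9 (w(F) = -6 - 3 = -9)
Q(t(2), 3)**2 + w(5)*h(9) = (6/2)**2 - 9*1 = (6*(1/2))**2 - 9 = 3**2 - 9 = 9 - 9 = 0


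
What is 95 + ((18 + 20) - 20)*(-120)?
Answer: -2065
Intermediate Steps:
95 + ((18 + 20) - 20)*(-120) = 95 + (38 - 20)*(-120) = 95 + 18*(-120) = 95 - 2160 = -2065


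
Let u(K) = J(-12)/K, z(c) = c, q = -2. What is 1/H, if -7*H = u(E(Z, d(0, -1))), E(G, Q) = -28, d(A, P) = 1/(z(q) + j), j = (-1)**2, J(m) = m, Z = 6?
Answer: -49/3 ≈ -16.333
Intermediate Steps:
j = 1
d(A, P) = -1 (d(A, P) = 1/(-2 + 1) = 1/(-1) = -1)
u(K) = -12/K
H = -3/49 (H = -(-12)/(7*(-28)) = -(-12)*(-1)/(7*28) = -1/7*3/7 = -3/49 ≈ -0.061224)
1/H = 1/(-3/49) = -49/3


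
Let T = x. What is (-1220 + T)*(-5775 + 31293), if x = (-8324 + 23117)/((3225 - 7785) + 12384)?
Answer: -40533161211/1304 ≈ -3.1084e+7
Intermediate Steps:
x = 4931/2608 (x = 14793/(-4560 + 12384) = 14793/7824 = 14793*(1/7824) = 4931/2608 ≈ 1.8907)
T = 4931/2608 ≈ 1.8907
(-1220 + T)*(-5775 + 31293) = (-1220 + 4931/2608)*(-5775 + 31293) = -3176829/2608*25518 = -40533161211/1304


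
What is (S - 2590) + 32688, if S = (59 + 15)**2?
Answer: 35574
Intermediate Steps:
S = 5476 (S = 74**2 = 5476)
(S - 2590) + 32688 = (5476 - 2590) + 32688 = 2886 + 32688 = 35574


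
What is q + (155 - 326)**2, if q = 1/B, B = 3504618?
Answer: 102478534939/3504618 ≈ 29241.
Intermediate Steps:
q = 1/3504618 ≈ 2.8534e-7
q + (155 - 326)**2 = 1/3504618 + (155 - 326)**2 = 1/3504618 + (-171)**2 = 1/3504618 + 29241 = 102478534939/3504618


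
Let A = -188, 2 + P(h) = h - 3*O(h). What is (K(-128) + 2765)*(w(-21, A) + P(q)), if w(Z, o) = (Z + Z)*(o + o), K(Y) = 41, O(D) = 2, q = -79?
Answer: 44068230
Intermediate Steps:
P(h) = -8 + h (P(h) = -2 + (h - 3*2) = -2 + (h - 6) = -2 + (-6 + h) = -8 + h)
w(Z, o) = 4*Z*o (w(Z, o) = (2*Z)*(2*o) = 4*Z*o)
(K(-128) + 2765)*(w(-21, A) + P(q)) = (41 + 2765)*(4*(-21)*(-188) + (-8 - 79)) = 2806*(15792 - 87) = 2806*15705 = 44068230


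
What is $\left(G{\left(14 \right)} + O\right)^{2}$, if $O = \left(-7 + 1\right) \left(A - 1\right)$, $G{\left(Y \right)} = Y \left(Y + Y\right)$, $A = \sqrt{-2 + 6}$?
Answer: $148996$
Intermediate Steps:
$A = 2$ ($A = \sqrt{4} = 2$)
$G{\left(Y \right)} = 2 Y^{2}$ ($G{\left(Y \right)} = Y 2 Y = 2 Y^{2}$)
$O = -6$ ($O = \left(-7 + 1\right) \left(2 - 1\right) = \left(-6\right) 1 = -6$)
$\left(G{\left(14 \right)} + O\right)^{2} = \left(2 \cdot 14^{2} - 6\right)^{2} = \left(2 \cdot 196 - 6\right)^{2} = \left(392 - 6\right)^{2} = 386^{2} = 148996$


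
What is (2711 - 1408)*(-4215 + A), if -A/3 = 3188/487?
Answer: -2687136507/487 ≈ -5.5177e+6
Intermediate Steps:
A = -9564/487 ≈ -19.639
(2711 - 1408)*(-4215 + A) = (2711 - 1408)*(-4215 - 9564/487) = 1303*(-2062269/487) = -2687136507/487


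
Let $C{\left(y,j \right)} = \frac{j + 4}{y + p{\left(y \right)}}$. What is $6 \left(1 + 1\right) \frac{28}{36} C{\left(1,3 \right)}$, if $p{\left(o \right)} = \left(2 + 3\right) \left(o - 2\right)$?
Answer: $- \frac{49}{3} \approx -16.333$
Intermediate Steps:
$p{\left(o \right)} = -10 + 5 o$ ($p{\left(o \right)} = 5 \left(-2 + o\right) = -10 + 5 o$)
$C{\left(y,j \right)} = \frac{4 + j}{-10 + 6 y}$ ($C{\left(y,j \right)} = \frac{j + 4}{y + \left(-10 + 5 y\right)} = \frac{4 + j}{-10 + 6 y}$)
$6 \left(1 + 1\right) \frac{28}{36} C{\left(1,3 \right)} = 6 \left(1 + 1\right) \frac{28}{36} \frac{4 + 3}{2 \left(-5 + 3 \cdot 1\right)} = 6 \cdot 2 \cdot 28 \cdot \frac{1}{36} \cdot \frac{1}{2} \frac{1}{-5 + 3} \cdot 7 = 12 \cdot \frac{7}{9} \cdot \frac{1}{2} \frac{1}{-2} \cdot 7 = \frac{28 \cdot \frac{1}{2} \left(- \frac{1}{2}\right) 7}{3} = \frac{28}{3} \left(- \frac{7}{4}\right) = - \frac{49}{3}$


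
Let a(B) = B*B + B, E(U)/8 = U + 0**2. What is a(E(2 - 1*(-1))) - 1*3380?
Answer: -2780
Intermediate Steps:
E(U) = 8*U (E(U) = 8*(U + 0**2) = 8*(U + 0) = 8*U)
a(B) = B + B**2 (a(B) = B**2 + B = B + B**2)
a(E(2 - 1*(-1))) - 1*3380 = (8*(2 - 1*(-1)))*(1 + 8*(2 - 1*(-1))) - 1*3380 = (8*(2 + 1))*(1 + 8*(2 + 1)) - 3380 = (8*3)*(1 + 8*3) - 3380 = 24*(1 + 24) - 3380 = 24*25 - 3380 = 600 - 3380 = -2780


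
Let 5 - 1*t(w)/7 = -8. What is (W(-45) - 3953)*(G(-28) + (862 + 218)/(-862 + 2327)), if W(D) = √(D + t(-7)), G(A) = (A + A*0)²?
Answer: -908905384/293 + 229928*√46/293 ≈ -3.0967e+6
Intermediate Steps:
t(w) = 91 (t(w) = 35 - 7*(-8) = 35 + 56 = 91)
G(A) = A² (G(A) = (A + 0)² = A²)
W(D) = √(91 + D) (W(D) = √(D + 91) = √(91 + D))
(W(-45) - 3953)*(G(-28) + (862 + 218)/(-862 + 2327)) = (√(91 - 45) - 3953)*((-28)² + (862 + 218)/(-862 + 2327)) = (√46 - 3953)*(784 + 1080/1465) = (-3953 + √46)*(784 + 1080*(1/1465)) = (-3953 + √46)*(784 + 216/293) = (-3953 + √46)*(229928/293) = -908905384/293 + 229928*√46/293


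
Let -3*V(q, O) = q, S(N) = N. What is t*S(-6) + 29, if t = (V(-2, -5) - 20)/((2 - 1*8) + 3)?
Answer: -29/3 ≈ -9.6667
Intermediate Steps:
V(q, O) = -q/3
t = 58/9 (t = (-⅓*(-2) - 20)/((2 - 1*8) + 3) = (⅔ - 20)/((2 - 8) + 3) = -58/(3*(-6 + 3)) = -58/3/(-3) = -58/3*(-⅓) = 58/9 ≈ 6.4444)
t*S(-6) + 29 = (58/9)*(-6) + 29 = -116/3 + 29 = -29/3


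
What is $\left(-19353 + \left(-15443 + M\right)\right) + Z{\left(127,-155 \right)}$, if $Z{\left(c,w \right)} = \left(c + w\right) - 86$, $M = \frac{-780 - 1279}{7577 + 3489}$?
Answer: $- \frac{386316119}{11066} \approx -34910.0$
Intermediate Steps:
$M = - \frac{2059}{11066} \approx -0.18607$
$Z{\left(c,w \right)} = -86 + c + w$
$\left(-19353 + \left(-15443 + M\right)\right) + Z{\left(127,-155 \right)} = \left(-19353 - \frac{170894297}{11066}\right) - 114 = - \frac{385054595}{11066} - 114 = - \frac{386316119}{11066}$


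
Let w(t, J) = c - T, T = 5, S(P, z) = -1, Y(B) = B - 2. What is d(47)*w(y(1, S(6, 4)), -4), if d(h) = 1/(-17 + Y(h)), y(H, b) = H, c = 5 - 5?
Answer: -5/28 ≈ -0.17857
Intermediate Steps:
Y(B) = -2 + B
c = 0
w(t, J) = -5 (w(t, J) = 0 - 1*5 = 0 - 5 = -5)
d(h) = 1/(-19 + h) (d(h) = 1/(-17 + (-2 + h)) = 1/(-19 + h))
d(47)*w(y(1, S(6, 4)), -4) = -5/(-19 + 47) = -5/28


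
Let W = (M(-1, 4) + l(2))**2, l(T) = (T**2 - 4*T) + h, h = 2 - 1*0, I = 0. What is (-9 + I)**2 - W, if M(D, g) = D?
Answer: 72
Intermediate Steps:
h = 2 (h = 2 + 0 = 2)
l(T) = 2 + T**2 - 4*T (l(T) = (T**2 - 4*T) + 2 = 2 + T**2 - 4*T)
W = 9 (W = (-1 + (2 + 2**2 - 4*2))**2 = (-1 + (2 + 4 - 8))**2 = (-1 - 2)**2 = (-3)**2 = 9)
(-9 + I)**2 - W = (-9 + 0)**2 - 1*9 = (-9)**2 - 9 = 81 - 9 = 72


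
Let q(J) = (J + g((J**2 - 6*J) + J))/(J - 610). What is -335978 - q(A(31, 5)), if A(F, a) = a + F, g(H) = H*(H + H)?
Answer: -95180212/287 ≈ -3.3164e+5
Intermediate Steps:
g(H) = 2*H**2 (g(H) = H*(2*H) = 2*H**2)
A(F, a) = F + a
q(J) = (J + 2*(J**2 - 5*J)**2)/(-610 + J) (q(J) = (J + 2*((J**2 - 6*J) + J)**2)/(J - 610) = (J + 2*(J**2 - 5*J)**2)/(-610 + J))
-335978 - q(A(31, 5)) = -335978 - (31 + 5)*(1 + 2*(31 + 5)*(-5 + (31 + 5))**2)/(-610 + (31 + 5)) = -335978 - 36*(1 + 2*36*(-5 + 36)**2)/(-610 + 36) = -335978 - 36*(1 + 2*36*31**2)/(-574) = -335978 - 36*(-1)*(1 + 2*36*961)/574 = -335978 - 36*(-1)*(1 + 69192)/574 = -335978 - 36*(-1)*69193/574 = -335978 - 1*(-1245474/287) = -335978 + 1245474/287 = -95180212/287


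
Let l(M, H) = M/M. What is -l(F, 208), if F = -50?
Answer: -1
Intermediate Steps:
l(M, H) = 1
-l(F, 208) = -1*1 = -1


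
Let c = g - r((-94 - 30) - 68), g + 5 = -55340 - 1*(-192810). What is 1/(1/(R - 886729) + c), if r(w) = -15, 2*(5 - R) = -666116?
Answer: 553666/76118001679 ≈ 7.2738e-6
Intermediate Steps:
R = 333063 (R = 5 - ½*(-666116) = 5 + 333058 = 333063)
g = 137465 (g = -5 + (-55340 - 1*(-192810)) = -5 + (-55340 + 192810) = -5 + 137470 = 137465)
c = 137480 (c = 137465 - 1*(-15) = 137465 + 15 = 137480)
1/(1/(R - 886729) + c) = 1/(1/(333063 - 886729) + 137480) = 1/(1/(-553666) + 137480) = 1/(-1/553666 + 137480) = 1/(76118001679/553666) = 553666/76118001679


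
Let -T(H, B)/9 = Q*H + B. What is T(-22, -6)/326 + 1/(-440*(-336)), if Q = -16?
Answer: -230186717/24097920 ≈ -9.5521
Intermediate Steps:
T(H, B) = -9*B + 144*H (T(H, B) = -9*(-16*H + B) = -9*(B - 16*H) = -9*B + 144*H)
T(-22, -6)/326 + 1/(-440*(-336)) = (-9*(-6) + 144*(-22))/326 + 1/(-440*(-336)) = (54 - 3168)*(1/326) - 1/440*(-1/336) = -3114*1/326 + 1/147840 = -1557/163 + 1/147840 = -230186717/24097920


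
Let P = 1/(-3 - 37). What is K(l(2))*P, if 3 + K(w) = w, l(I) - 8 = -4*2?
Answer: 3/40 ≈ 0.075000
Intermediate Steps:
l(I) = 0 (l(I) = 8 - 4*2 = 8 - 8 = 0)
K(w) = -3 + w
P = -1/40 (P = 1/(-40) = -1/40 ≈ -0.025000)
K(l(2))*P = (-3 + 0)*(-1/40) = -3*(-1/40) = 3/40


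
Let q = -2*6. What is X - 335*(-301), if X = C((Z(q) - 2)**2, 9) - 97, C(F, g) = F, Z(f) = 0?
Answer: 100742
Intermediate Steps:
q = -12
X = -93 (X = (0 - 2)**2 - 97 = (-2)**2 - 97 = 4 - 97 = -93)
X - 335*(-301) = -93 - 335*(-301) = -93 + 100835 = 100742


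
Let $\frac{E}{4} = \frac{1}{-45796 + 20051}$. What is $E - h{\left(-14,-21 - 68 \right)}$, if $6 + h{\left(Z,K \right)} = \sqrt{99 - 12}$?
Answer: $\frac{154466}{25745} - \sqrt{87} \approx -3.3275$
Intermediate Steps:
$E = - \frac{4}{25745}$ ($E = \frac{4}{-45796 + 20051} = \frac{4}{-25745} = 4 \left(- \frac{1}{25745}\right) = - \frac{4}{25745} \approx -0.00015537$)
$h{\left(Z,K \right)} = -6 + \sqrt{87}$ ($h{\left(Z,K \right)} = -6 + \sqrt{99 - 12} = -6 + \sqrt{87}$)
$E - h{\left(-14,-21 - 68 \right)} = - \frac{4}{25745} - \left(-6 + \sqrt{87}\right) = - \frac{4}{25745} + \left(6 - \sqrt{87}\right) = \frac{154466}{25745} - \sqrt{87}$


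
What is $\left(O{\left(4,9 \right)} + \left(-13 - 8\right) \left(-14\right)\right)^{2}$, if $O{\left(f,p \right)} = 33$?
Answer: $106929$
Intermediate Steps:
$\left(O{\left(4,9 \right)} + \left(-13 - 8\right) \left(-14\right)\right)^{2} = \left(33 + \left(-13 - 8\right) \left(-14\right)\right)^{2} = \left(33 - -294\right)^{2} = \left(33 + 294\right)^{2} = 327^{2} = 106929$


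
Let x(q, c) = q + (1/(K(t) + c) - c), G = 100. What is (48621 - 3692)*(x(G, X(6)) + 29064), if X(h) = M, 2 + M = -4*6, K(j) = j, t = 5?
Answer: 27540982781/21 ≈ 1.3115e+9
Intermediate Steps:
M = -26 (M = -2 - 4*6 = -2 - 24 = -26)
X(h) = -26
x(q, c) = q + 1/(5 + c) - c (x(q, c) = q + (1/(5 + c) - c) = q + 1/(5 + c) - c)
(48621 - 3692)*(x(G, X(6)) + 29064) = (48621 - 3692)*((1 - 1*(-26)² - 5*(-26) + 5*100 - 26*100)/(5 - 26) + 29064) = 44929*((1 - 1*676 + 130 + 500 - 2600)/(-21) + 29064) = 44929*(-(1 - 676 + 130 + 500 - 2600)/21 + 29064) = 44929*(-1/21*(-2645) + 29064) = 44929*(2645/21 + 29064) = 44929*(612989/21) = 27540982781/21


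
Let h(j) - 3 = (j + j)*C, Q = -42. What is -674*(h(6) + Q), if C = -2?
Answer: 42462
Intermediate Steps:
h(j) = 3 - 4*j (h(j) = 3 + (j + j)*(-2) = 3 + (2*j)*(-2) = 3 - 4*j)
-674*(h(6) + Q) = -674*((3 - 4*6) - 42) = -674*((3 - 24) - 42) = -674*(-21 - 42) = -674*(-63) = 42462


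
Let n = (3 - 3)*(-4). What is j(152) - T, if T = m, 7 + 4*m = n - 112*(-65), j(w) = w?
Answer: -6665/4 ≈ -1666.3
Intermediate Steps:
n = 0 (n = 0*(-4) = 0)
m = 7273/4 (m = -7/4 + (0 - 112*(-65))/4 = -7/4 + (0 + 7280)/4 = -7/4 + (¼)*7280 = -7/4 + 1820 = 7273/4 ≈ 1818.3)
T = 7273/4 ≈ 1818.3
j(152) - T = 152 - 1*7273/4 = 152 - 7273/4 = -6665/4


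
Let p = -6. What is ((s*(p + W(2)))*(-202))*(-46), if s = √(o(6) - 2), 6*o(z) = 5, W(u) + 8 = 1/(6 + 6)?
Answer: -387941*I*√42/18 ≈ -1.3967e+5*I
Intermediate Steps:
W(u) = -95/12 (W(u) = -8 + 1/(6 + 6) = -8 + 1/12 = -95/12)
o(z) = ⅚ (o(z) = (⅙)*5 = ⅚)
s = I*√42/6 (s = √(⅚ - 2) = √(-7/6) = I*√42/6 ≈ 1.0801*I)
((s*(p + W(2)))*(-202))*(-46) = (((I*√42/6)*(-6 - 95/12))*(-202))*(-46) = (((I*√42/6)*(-167/12))*(-202))*(-46) = (-167*I*√42/72*(-202))*(-46) = (16867*I*√42/36)*(-46) = -387941*I*√42/18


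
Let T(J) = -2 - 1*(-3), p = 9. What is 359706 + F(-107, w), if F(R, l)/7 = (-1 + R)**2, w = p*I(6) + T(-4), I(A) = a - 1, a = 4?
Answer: 441354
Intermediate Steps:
T(J) = 1 (T(J) = -2 + 3 = 1)
I(A) = 3 (I(A) = 4 - 1 = 3)
w = 28 (w = 9*3 + 1 = 27 + 1 = 28)
F(R, l) = 7*(-1 + R)**2
359706 + F(-107, w) = 359706 + 7*(-1 - 107)**2 = 359706 + 7*(-108)**2 = 359706 + 7*11664 = 359706 + 81648 = 441354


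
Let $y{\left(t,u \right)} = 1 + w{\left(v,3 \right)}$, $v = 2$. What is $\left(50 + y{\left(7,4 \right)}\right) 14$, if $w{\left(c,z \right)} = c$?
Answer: $742$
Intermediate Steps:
$y{\left(t,u \right)} = 3$ ($y{\left(t,u \right)} = 1 + 2 = 3$)
$\left(50 + y{\left(7,4 \right)}\right) 14 = \left(50 + 3\right) 14 = 53 \cdot 14 = 742$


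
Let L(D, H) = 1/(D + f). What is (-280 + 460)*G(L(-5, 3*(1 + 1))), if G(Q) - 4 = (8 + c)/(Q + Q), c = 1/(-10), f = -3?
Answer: -4968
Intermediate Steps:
c = -1/10 ≈ -0.10000
L(D, H) = 1/(-3 + D) (L(D, H) = 1/(D - 3) = 1/(-3 + D))
G(Q) = 4 + 79/(20*Q) (G(Q) = 4 + (8 - 1/10)/(Q + Q) = 4 + 79/(10*((2*Q))) = 4 + 79*(1/(2*Q))/10 = 4 + 79/(20*Q))
(-280 + 460)*G(L(-5, 3*(1 + 1))) = (-280 + 460)*(4 + 79/(20*(1/(-3 - 5)))) = 180*(4 + 79/(20*(1/(-8)))) = 180*(4 + 79/(20*(-1/8))) = 180*(4 + (79/20)*(-8)) = 180*(4 - 158/5) = 180*(-138/5) = -4968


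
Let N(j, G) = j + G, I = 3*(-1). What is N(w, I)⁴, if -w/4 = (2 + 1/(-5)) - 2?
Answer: 14641/625 ≈ 23.426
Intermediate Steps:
w = ⅘ (w = -4*((2 + 1/(-5)) - 2) = -4*((2 - ⅕) - 2) = -4*(9/5 - 2) = -4*(-⅕) = ⅘ ≈ 0.80000)
I = -3
N(j, G) = G + j
N(w, I)⁴ = (-3 + ⅘)⁴ = (-11/5)⁴ = 14641/625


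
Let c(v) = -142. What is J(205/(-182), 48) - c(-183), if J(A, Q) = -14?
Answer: 128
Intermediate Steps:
J(205/(-182), 48) - c(-183) = -14 - 1*(-142) = -14 + 142 = 128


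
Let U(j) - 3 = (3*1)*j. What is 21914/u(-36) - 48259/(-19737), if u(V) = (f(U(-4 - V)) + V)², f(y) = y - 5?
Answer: 297429947/33197634 ≈ 8.9594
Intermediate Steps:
U(j) = 3 + 3*j (U(j) = 3 + (3*1)*j = 3 + 3*j)
f(y) = -5 + y
u(V) = (-14 - 2*V)² (u(V) = ((-5 + (3 + 3*(-4 - V))) + V)² = ((-5 + (3 + (-12 - 3*V))) + V)² = ((-5 + (-9 - 3*V)) + V)² = ((-14 - 3*V) + V)² = (-14 - 2*V)²)
21914/u(-36) - 48259/(-19737) = 21914/((4*(7 - 36)²)) - 48259/(-19737) = 21914/((4*(-29)²)) - 48259*(-1/19737) = 21914/((4*841)) + 48259/19737 = 21914/3364 + 48259/19737 = 21914*(1/3364) + 48259/19737 = 10957/1682 + 48259/19737 = 297429947/33197634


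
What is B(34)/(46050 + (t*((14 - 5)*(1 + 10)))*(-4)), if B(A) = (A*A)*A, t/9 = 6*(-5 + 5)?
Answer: 19652/23025 ≈ 0.85351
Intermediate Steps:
t = 0 (t = 9*(6*(-5 + 5)) = 9*(6*0) = 9*0 = 0)
B(A) = A**3 (B(A) = A**2*A = A**3)
B(34)/(46050 + (t*((14 - 5)*(1 + 10)))*(-4)) = 34**3/(46050 + (0*((14 - 5)*(1 + 10)))*(-4)) = 39304/(46050 + (0*(9*11))*(-4)) = 39304/(46050 + (0*99)*(-4)) = 39304/(46050 + 0*(-4)) = 39304/(46050 + 0) = 39304/46050 = 39304*(1/46050) = 19652/23025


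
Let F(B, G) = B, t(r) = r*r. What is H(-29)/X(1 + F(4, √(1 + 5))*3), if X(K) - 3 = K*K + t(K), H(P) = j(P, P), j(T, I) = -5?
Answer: -5/341 ≈ -0.014663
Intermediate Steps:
H(P) = -5
t(r) = r²
X(K) = 3 + 2*K² (X(K) = 3 + (K*K + K²) = 3 + (K² + K²) = 3 + 2*K²)
H(-29)/X(1 + F(4, √(1 + 5))*3) = -5/(3 + 2*(1 + 4*3)²) = -5/(3 + 2*(1 + 12)²) = -5/(3 + 2*13²) = -5/(3 + 2*169) = -5/(3 + 338) = -5/341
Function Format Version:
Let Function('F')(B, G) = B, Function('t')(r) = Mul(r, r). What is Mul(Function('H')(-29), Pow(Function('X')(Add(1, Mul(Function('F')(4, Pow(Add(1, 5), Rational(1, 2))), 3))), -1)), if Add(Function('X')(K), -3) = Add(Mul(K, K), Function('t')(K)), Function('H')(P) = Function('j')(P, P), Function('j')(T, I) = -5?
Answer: Rational(-5, 341) ≈ -0.014663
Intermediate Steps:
Function('H')(P) = -5
Function('t')(r) = Pow(r, 2)
Function('X')(K) = Add(3, Mul(2, Pow(K, 2))) (Function('X')(K) = Add(3, Add(Mul(K, K), Pow(K, 2))) = Add(3, Add(Pow(K, 2), Pow(K, 2))) = Add(3, Mul(2, Pow(K, 2))))
Mul(Function('H')(-29), Pow(Function('X')(Add(1, Mul(Function('F')(4, Pow(Add(1, 5), Rational(1, 2))), 3))), -1)) = Mul(-5, Pow(Add(3, Mul(2, Pow(Add(1, Mul(4, 3)), 2))), -1)) = Mul(-5, Pow(Add(3, Mul(2, Pow(Add(1, 12), 2))), -1)) = Mul(-5, Pow(Add(3, Mul(2, Pow(13, 2))), -1)) = Mul(-5, Pow(Add(3, Mul(2, 169)), -1)) = Mul(-5, Pow(Add(3, 338), -1)) = Mul(-5, Pow(341, -1)) = Mul(-5, Rational(1, 341)) = Rational(-5, 341)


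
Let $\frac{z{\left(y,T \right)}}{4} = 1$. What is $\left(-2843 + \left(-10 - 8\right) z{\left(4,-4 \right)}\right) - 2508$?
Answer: $-5423$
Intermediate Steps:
$z{\left(y,T \right)} = 4$ ($z{\left(y,T \right)} = 4 \cdot 1 = 4$)
$\left(-2843 + \left(-10 - 8\right) z{\left(4,-4 \right)}\right) - 2508 = \left(-2843 + \left(-10 - 8\right) 4\right) - 2508 = \left(-2843 - 72\right) - 2508 = -2915 - 2508 = -5423$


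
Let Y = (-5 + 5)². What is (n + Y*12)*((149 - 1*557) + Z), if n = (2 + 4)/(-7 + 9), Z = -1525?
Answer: -5799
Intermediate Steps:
Y = 0 (Y = 0² = 0)
n = 3 (n = 6/2 = 6*(½) = 3)
(n + Y*12)*((149 - 1*557) + Z) = (3 + 0*12)*((149 - 1*557) - 1525) = (3 + 0)*((149 - 557) - 1525) = 3*(-408 - 1525) = 3*(-1933) = -5799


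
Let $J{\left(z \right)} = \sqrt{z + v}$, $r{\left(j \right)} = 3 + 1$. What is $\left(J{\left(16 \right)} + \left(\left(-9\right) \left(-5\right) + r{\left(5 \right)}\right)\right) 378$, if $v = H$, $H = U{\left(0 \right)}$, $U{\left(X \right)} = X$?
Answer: $20034$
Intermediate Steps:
$r{\left(j \right)} = 4$
$H = 0$
$v = 0$
$J{\left(z \right)} = \sqrt{z}$ ($J{\left(z \right)} = \sqrt{z + 0} = \sqrt{z}$)
$\left(J{\left(16 \right)} + \left(\left(-9\right) \left(-5\right) + r{\left(5 \right)}\right)\right) 378 = \left(\sqrt{16} + \left(\left(-9\right) \left(-5\right) + 4\right)\right) 378 = \left(4 + \left(45 + 4\right)\right) 378 = \left(4 + 49\right) 378 = 53 \cdot 378 = 20034$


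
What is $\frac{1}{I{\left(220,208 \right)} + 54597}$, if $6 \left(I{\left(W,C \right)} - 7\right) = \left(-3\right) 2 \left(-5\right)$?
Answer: $\frac{1}{54609} \approx 1.8312 \cdot 10^{-5}$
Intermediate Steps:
$I{\left(W,C \right)} = 12$ ($I{\left(W,C \right)} = 7 + \frac{\left(-3\right) 2 \left(-5\right)}{6} = 7 + \frac{\left(-6\right) \left(-5\right)}{6} = 7 + \frac{1}{6} \cdot 30 = 7 + 5 = 12$)
$\frac{1}{I{\left(220,208 \right)} + 54597} = \frac{1}{12 + 54597} = \frac{1}{54609}$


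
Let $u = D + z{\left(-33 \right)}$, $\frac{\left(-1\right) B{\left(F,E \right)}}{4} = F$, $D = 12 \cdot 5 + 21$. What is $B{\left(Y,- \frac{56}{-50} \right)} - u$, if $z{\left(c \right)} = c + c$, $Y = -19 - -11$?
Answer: $17$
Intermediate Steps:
$Y = -8$ ($Y = -19 + 11 = -8$)
$D = 81$ ($D = 60 + 21 = 81$)
$B{\left(F,E \right)} = - 4 F$
$z{\left(c \right)} = 2 c$
$u = 15$ ($u = 81 + 2 \left(-33\right) = 81 - 66 = 15$)
$B{\left(Y,- \frac{56}{-50} \right)} - u = \left(-4\right) \left(-8\right) - 15 = 32 - 15 = 17$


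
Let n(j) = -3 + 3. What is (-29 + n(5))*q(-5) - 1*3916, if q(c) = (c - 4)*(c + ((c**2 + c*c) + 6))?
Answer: 9395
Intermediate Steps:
n(j) = 0
q(c) = (-4 + c)*(6 + c + 2*c**2) (q(c) = (-4 + c)*(c + ((c**2 + c**2) + 6)) = (-4 + c)*(c + (2*c**2 + 6)) = (-4 + c)*(c + (6 + 2*c**2)) = (-4 + c)*(6 + c + 2*c**2))
(-29 + n(5))*q(-5) - 1*3916 = (-29 + 0)*(-24 - 7*(-5)**2 + 2*(-5) + 2*(-5)**3) - 1*3916 = -29*(-24 - 7*25 - 10 + 2*(-125)) - 3916 = -29*(-24 - 175 - 10 - 250) - 3916 = -29*(-459) - 3916 = 13311 - 3916 = 9395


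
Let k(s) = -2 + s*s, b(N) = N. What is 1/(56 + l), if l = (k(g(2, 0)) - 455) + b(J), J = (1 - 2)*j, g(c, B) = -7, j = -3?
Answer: -1/349 ≈ -0.0028653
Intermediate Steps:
J = 3 (J = (1 - 2)*(-3) = -1*(-3) = 3)
k(s) = -2 + s²
l = -405 (l = ((-2 + (-7)²) - 455) + 3 = ((-2 + 49) - 455) + 3 = (47 - 455) + 3 = -408 + 3 = -405)
1/(56 + l) = 1/(56 - 405) = 1/(-349) = -1/349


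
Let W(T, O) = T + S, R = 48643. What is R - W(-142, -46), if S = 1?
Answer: 48784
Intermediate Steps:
W(T, O) = 1 + T (W(T, O) = T + 1 = 1 + T)
R - W(-142, -46) = 48643 - (1 - 142) = 48643 - 1*(-141) = 48643 + 141 = 48784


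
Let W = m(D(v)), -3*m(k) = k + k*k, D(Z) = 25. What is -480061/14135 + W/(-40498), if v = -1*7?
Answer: -29157671692/858658845 ≈ -33.957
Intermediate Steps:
v = -7
m(k) = -k/3 - k²/3 (m(k) = -(k + k*k)/3 = -(k + k²)/3 = -k/3 - k²/3)
W = -650/3 (W = -⅓*25*(1 + 25) = -⅓*25*26 = -650/3 ≈ -216.67)
-480061/14135 + W/(-40498) = -480061/14135 - 650/3/(-40498) = -480061*1/14135 - 650/3*(-1/40498) = -480061/14135 + 325/60747 = -29157671692/858658845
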